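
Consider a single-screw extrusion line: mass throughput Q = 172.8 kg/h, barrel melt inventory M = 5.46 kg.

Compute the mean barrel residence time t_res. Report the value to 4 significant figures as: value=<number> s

Convert throughput: Q = 172.8 kg/h = 172.8/3600 = 0.048 kg/s
t_res = M / Q_s = 5.46 ÷ 0.048 = 113.75 s

value=113.8 s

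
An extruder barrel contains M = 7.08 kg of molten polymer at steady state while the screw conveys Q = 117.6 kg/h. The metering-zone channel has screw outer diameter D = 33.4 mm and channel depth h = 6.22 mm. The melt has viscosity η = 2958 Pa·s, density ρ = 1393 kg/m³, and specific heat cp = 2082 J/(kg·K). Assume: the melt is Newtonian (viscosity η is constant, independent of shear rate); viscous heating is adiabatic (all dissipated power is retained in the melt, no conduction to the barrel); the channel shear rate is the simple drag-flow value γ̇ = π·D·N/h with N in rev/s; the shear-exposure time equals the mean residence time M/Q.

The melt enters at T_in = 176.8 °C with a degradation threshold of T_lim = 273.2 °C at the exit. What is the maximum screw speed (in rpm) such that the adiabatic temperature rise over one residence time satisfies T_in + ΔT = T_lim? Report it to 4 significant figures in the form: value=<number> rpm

Q_s = Q / 3600 = 117.6 / 3600 = 0.0326667 kg/s
Mean residence time: t_res = M/Q_s = 7.08 kg / 0.0326667 kg/s = 216.735 s
Convert to metres: D = 0.0334 m, h = 0.00622 m
ΔT_a = T_lim − T_in = 273.2 − 176.8 = 96.4 K
γ̇_max² = ΔT_a·ρ·cp / (η·t_res) = [96.4 × 1393 × 2082] / [2958 × 216.735] = 436.096 s⁻²
Take the square root: γ̇_max = √(436.096) = 20.8829 s⁻¹
Solve γ̇ = πDN/h for N: N_max = γ̇_max·h/(π·D) = 20.8829 × 0.00622 / (π × 0.0334) = 1.2379 rev/s = 74.2739 rpm

value=74.27 rpm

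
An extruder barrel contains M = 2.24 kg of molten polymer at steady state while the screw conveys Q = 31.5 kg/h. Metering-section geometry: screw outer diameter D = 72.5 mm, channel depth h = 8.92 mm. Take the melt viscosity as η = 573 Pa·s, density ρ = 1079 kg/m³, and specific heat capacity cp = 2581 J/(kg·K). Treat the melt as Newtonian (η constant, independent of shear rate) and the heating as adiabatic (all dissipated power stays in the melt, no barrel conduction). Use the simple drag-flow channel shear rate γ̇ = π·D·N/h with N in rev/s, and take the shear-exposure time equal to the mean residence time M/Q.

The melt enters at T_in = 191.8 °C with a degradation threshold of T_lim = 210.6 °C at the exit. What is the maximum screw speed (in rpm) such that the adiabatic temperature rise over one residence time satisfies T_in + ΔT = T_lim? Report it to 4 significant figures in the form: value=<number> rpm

Convert throughput: Q = 31.5 kg/h = 31.5/3600 = 0.00875 kg/s
t_res = M / Q_s = 2.24 ÷ 0.00875 = 256 s
D = 72.5 mm = 0.0725 m;  h = 8.92 mm = 0.00892 m
ΔT_a = T_lim − T_in = 210.6 °C − 191.8 °C = 18.8 K
γ̇_max² = ΔT_a·ρ·cp / (η·t_res) = [18.8 × 1079 × 2581] / [573 × 256] = 356.922 s⁻²
Take the square root: γ̇_max = √(356.922) = 18.8924 s⁻¹
N_max = γ̇_max h / (πD) = 18.8924·0.00892/(π·0.0725) = 0.739883 rev/s → ×60 = 44.393 rpm

value=44.39 rpm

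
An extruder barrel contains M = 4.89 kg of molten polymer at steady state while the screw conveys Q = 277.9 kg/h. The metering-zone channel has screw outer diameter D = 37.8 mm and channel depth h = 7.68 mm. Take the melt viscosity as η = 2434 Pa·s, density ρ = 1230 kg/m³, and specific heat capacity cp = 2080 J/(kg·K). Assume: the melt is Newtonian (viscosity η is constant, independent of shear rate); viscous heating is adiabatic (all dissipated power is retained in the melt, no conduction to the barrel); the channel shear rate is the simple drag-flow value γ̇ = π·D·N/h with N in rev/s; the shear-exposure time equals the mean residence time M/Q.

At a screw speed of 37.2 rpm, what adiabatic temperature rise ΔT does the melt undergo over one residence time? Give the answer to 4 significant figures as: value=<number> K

value=5.539 K

Convert throughput: Q = 277.9 kg/h = 277.9/3600 = 0.0771944 kg/s
Mean residence time: t_res = M/Q_s = 4.89 kg / 0.0771944 kg/s = 63.3465 s
Geometry in metres: D = 37.8 mm → 0.0378 m, h = 7.68 mm → 0.00768 m; screw speed N = 37.2 rpm = 0.62 rev/s
γ̇ = π·D·N / h = π · 0.0378 · 0.62 / 0.00768 = 9.58677 s⁻¹
Adiabatic rise: ΔT = η γ̇² t_res / (ρ cp) = 2434·(9.58677)²·63.3465 / (1230·2080) = 5.53885 K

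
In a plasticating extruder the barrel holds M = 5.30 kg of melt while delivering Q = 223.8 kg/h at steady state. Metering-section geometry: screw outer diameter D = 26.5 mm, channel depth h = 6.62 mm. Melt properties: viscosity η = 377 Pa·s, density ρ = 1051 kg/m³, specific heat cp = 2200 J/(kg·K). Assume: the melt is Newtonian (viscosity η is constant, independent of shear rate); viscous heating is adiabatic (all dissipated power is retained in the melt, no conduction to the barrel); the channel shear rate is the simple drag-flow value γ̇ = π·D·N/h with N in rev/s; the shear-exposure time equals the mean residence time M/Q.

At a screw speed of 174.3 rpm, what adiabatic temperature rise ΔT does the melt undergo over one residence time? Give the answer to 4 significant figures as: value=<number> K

Throughput in SI: Q_s = 223.8 kg/h ÷ 3600 s/h = 0.0621667 kg/s
t_res = M / Q_s = 5.30 ÷ 0.0621667 = 85.2547 s
D = 26.5 mm = 0.0265 m;  h = 6.62 mm = 0.00662 m;  N = 174.3 rpm / 60 = 2.905 rev/s
γ̇ = π·D·N / h = π · 0.0265 · 2.905 / 0.00662 = 36.5329 s⁻¹
Adiabatic rise: ΔT = η γ̇² t_res / (ρ cp) = 377·(36.5329)²·85.2547 / (1051·2200) = 18.5525 K

value=18.55 K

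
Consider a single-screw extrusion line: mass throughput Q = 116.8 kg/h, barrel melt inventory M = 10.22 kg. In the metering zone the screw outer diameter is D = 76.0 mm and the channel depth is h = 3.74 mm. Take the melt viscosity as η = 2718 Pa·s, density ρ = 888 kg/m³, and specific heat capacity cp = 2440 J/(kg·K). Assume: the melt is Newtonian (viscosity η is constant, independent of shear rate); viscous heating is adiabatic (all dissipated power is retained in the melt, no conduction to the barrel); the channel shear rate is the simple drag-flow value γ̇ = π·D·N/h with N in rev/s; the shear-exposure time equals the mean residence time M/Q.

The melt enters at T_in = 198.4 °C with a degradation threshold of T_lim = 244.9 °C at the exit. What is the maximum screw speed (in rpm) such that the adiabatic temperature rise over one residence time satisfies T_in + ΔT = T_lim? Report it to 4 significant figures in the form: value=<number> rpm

value=10.20 rpm

Q_s = Q / 3600 = 116.8 / 3600 = 0.0324444 kg/s
Mean residence time: t_res = M/Q_s = 10.22 kg / 0.0324444 kg/s = 315 s
D = 76.0 mm = 0.076 m;  h = 3.74 mm = 0.00374 m
Allowable rise: ΔT_a = T_lim − T_in = 244.9 − 198.4 = 46.5 K
γ̇_max² = ΔT_a·ρ·cp / (η·t_res) = [46.5 × 888 × 2440] / [2718 × 315] = 117.678 s⁻²
γ̇_max = sqrt(117.678) = 10.848 s⁻¹
N_max = γ̇_max·h / (π·D) = 10.848 · 0.00374 / (π · 0.076) = 0.169925 rev/s = 10.1955 rpm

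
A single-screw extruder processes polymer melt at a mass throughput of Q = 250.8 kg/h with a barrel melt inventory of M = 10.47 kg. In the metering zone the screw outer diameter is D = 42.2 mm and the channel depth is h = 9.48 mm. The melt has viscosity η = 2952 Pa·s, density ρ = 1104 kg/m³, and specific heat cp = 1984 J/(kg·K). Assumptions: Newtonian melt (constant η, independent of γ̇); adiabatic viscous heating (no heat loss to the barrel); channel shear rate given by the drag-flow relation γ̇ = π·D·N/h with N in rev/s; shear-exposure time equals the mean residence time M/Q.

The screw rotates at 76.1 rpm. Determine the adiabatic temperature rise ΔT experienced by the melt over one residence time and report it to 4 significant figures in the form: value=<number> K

Q_s = Q / 3600 = 250.8 / 3600 = 0.0696667 kg/s
Mean residence time: t_res = M/Q_s = 10.47 kg / 0.0696667 kg/s = 150.287 s
Convert to SI: D = 0.0422 m, h = 0.00948 m, N = 76.1/60 = 1.26833 rev/s
γ̇ = π·D·N / h = π · 0.0422 · 1.26833 / 0.00948 = 17.7373 s⁻¹
ΔT = η·γ̇²·t_res / (ρ·cp) = 2952 · (17.7373)² · 150.287 / (1104 · 1984) = 63.7239 K

value=63.72 K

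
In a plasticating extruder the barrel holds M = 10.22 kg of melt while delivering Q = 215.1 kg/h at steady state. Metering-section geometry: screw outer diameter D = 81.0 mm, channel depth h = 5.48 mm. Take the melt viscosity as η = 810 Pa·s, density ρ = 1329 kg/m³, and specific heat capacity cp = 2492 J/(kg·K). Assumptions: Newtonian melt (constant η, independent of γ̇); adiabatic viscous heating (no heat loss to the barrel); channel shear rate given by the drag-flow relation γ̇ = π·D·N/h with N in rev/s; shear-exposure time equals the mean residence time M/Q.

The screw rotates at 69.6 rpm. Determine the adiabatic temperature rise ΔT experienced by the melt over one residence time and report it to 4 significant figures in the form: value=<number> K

Q_s = Q / 3600 = 215.1 / 3600 = 0.05975 kg/s
t_res = M / Q_s = 10.22 / 0.05975 = 171.046 s
Geometry in metres: D = 81.0 mm → 0.081 m, h = 5.48 mm → 0.00548 m; screw speed N = 69.6 rpm = 1.16 rev/s
γ̇ = π·D·N / h = π · 0.081 · 1.16 / 0.00548 = 53.8657 s⁻¹
ΔT = η·γ̇²·t_res / (ρ·cp) = 810 · (53.8657)² · 171.046 / (1329 · 2492) = 121.381 K

value=121.4 K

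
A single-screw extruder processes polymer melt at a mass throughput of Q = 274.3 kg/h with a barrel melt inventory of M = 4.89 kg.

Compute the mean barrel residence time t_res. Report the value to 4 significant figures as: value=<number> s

Q_s = Q / 3600 = 274.3 / 3600 = 0.0761944 kg/s
t_res = M / Q_s = 4.89 ÷ 0.0761944 = 64.1779 s

value=64.18 s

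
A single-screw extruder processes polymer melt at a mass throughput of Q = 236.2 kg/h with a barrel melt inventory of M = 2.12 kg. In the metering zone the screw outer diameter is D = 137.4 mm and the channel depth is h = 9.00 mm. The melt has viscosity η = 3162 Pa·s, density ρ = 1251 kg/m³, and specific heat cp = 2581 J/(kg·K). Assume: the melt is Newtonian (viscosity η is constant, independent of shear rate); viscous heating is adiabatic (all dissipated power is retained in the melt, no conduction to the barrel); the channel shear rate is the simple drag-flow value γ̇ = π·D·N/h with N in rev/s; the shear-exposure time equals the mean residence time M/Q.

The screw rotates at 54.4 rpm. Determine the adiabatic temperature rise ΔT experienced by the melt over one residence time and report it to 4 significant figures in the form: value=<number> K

Throughput in SI: Q_s = 236.2 kg/h ÷ 3600 s/h = 0.0656111 kg/s
t_res = M / Q_s = 2.12 / 0.0656111 = 32.3116 s
Convert to SI: D = 0.1374 m, h = 0.009 m, N = 54.4/60 = 0.906667 rev/s
γ̇ = π·D·N / h = π · 0.1374 · 0.906667 / 0.009 = 43.4852 s⁻¹
ΔT = η·γ̇²·t_res/(ρ·cp) = [3162 × 43.4852² × 32.3116] / [1251 × 2581] = 59.8354 K

value=59.84 K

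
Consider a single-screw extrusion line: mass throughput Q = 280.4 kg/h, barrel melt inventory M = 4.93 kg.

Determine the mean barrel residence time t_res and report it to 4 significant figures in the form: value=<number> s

Throughput in SI: Q_s = 280.4 kg/h ÷ 3600 s/h = 0.0778889 kg/s
t_res = M / Q_s = 4.93 ÷ 0.0778889 = 63.2953 s

value=63.30 s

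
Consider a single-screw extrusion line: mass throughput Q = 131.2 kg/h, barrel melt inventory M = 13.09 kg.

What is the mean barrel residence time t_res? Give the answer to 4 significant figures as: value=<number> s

value=359.2 s

Throughput in SI: Q_s = 131.2 kg/h ÷ 3600 s/h = 0.0364444 kg/s
t_res = M / Q_s = 13.09 ÷ 0.0364444 = 359.177 s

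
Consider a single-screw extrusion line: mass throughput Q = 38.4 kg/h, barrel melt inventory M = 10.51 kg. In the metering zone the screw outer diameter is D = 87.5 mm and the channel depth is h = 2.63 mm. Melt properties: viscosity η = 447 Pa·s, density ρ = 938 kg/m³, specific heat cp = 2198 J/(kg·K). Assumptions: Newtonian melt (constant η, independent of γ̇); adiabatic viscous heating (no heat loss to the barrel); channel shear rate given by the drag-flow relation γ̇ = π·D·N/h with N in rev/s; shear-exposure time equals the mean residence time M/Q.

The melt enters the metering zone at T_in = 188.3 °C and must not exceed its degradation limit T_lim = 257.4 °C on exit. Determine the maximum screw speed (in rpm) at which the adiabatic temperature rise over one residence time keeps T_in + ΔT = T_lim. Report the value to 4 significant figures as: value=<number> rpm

value=10.32 rpm

Q_s = Q / 3600 = 38.4 / 3600 = 0.0106667 kg/s
t_res = M / Q_s = 10.51 / 0.0106667 = 985.312 s
Convert to metres: D = 0.0875 m, h = 0.00263 m
Allowable rise: ΔT_a = T_lim − T_in = 257.4 − 188.3 = 69.1 K
γ̇_max² = ΔT_a·ρ·cp / (η·t_res) = [69.1 × 938 × 2198] / [447 × 985.312] = 323.465 s⁻²
γ̇_max = √323.465 = 17.9851 s⁻¹
N_max = γ̇_max h / (πD) = 17.9851·0.00263/(π·0.0875) = 0.172072 rev/s → ×60 = 10.3243 rpm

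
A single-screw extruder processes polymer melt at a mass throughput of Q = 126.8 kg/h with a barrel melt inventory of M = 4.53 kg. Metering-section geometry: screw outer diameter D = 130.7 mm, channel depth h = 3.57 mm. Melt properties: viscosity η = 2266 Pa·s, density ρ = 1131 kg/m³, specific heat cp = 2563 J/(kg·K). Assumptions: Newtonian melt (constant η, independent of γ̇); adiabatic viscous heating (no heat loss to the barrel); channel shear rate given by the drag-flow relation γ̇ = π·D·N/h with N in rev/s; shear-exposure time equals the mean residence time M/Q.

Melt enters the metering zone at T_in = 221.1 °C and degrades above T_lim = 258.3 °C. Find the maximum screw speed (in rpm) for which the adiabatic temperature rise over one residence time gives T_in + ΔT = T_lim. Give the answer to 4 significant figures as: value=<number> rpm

value=10.03 rpm

Convert throughput: Q = 126.8 kg/h = 126.8/3600 = 0.0352222 kg/s
t_res = M / Q_s = 4.53 / 0.0352222 = 128.612 s
Convert to metres: D = 0.1307 m, h = 0.00357 m
Allowable rise: ΔT_a = T_lim − T_in = 258.3 − 221.1 = 37.2 K
γ̇_max² = ΔT_a·ρ·cp/(η·t_res) = 37.2·1131·2563/(2266·128.612) = 370.009 s⁻²
γ̇_max = √370.009 = 19.2356 s⁻¹
N_max = γ̇_max h / (πD) = 19.2356·0.00357/(π·0.1307) = 0.167243 rev/s → ×60 = 10.0346 rpm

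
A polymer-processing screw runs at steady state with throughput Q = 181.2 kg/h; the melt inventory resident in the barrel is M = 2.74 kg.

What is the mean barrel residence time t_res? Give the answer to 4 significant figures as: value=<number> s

value=54.44 s

Convert throughput: Q = 181.2 kg/h = 181.2/3600 = 0.0503333 kg/s
t_res = M / Q_s = 2.74 ÷ 0.0503333 = 54.4371 s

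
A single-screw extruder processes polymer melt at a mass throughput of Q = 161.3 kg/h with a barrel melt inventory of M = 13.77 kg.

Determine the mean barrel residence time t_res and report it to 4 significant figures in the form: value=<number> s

value=307.3 s

Throughput in SI: Q_s = 161.3 kg/h ÷ 3600 s/h = 0.0448056 kg/s
t_res = M / Q_s = 13.77 ÷ 0.0448056 = 307.328 s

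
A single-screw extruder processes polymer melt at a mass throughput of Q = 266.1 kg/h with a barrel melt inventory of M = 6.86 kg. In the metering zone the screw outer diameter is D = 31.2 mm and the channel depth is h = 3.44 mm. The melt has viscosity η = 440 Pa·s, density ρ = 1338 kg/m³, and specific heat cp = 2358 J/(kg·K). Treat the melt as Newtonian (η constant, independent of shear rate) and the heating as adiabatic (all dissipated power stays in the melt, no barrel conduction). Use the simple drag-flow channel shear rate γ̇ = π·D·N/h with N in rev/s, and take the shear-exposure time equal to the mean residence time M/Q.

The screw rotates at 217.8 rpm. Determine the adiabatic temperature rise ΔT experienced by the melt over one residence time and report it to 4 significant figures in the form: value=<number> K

value=138.5 K

Convert throughput: Q = 266.1 kg/h = 266.1/3600 = 0.0739167 kg/s
t_res = M / Q_s = 6.86 ÷ 0.0739167 = 92.8072 s
Geometry in metres: D = 31.2 mm → 0.0312 m, h = 3.44 mm → 0.00344 m; screw speed N = 217.8 rpm = 3.63 rev/s
γ̇ = π·D·N / h = π · 0.0312 · 3.63 / 0.00344 = 103.431 s⁻¹
Adiabatic rise: ΔT = η γ̇² t_res / (ρ cp) = 440·(103.431)²·92.8072 / (1338·2358) = 138.465 K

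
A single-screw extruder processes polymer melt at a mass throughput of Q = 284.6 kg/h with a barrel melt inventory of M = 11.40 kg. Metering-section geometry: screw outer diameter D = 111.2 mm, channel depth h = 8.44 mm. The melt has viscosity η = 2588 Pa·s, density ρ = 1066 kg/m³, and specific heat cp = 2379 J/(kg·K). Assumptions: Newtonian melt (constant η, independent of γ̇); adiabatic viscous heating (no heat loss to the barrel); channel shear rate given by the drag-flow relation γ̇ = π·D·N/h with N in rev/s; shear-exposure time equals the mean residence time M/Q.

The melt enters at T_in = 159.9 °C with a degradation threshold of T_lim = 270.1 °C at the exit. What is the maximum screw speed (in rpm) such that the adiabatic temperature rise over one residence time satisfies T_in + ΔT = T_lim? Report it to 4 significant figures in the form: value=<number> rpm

value=39.67 rpm

Q_s = Q / 3600 = 284.6 / 3600 = 0.0790556 kg/s
Mean residence time: t_res = M/Q_s = 11.40 kg / 0.0790556 kg/s = 144.202 s
Geometry in SI: D = 111.2 mm → 0.1112 m, h = 8.44 mm → 0.00844 m
ΔT_a = T_lim − T_in = 270.1 − 159.9 = 110.2 K
γ̇_max² = ΔT_a·ρ·cp/(η·t_res) = 110.2·1066·2379/(2588·144.202) = 748.853 s⁻²
γ̇_max = sqrt(748.853) = 27.3652 s⁻¹
N_max = γ̇_max·h / (π·D) = 27.3652 · 0.00844 / (π · 0.1112) = 0.661129 rev/s = 39.6677 rpm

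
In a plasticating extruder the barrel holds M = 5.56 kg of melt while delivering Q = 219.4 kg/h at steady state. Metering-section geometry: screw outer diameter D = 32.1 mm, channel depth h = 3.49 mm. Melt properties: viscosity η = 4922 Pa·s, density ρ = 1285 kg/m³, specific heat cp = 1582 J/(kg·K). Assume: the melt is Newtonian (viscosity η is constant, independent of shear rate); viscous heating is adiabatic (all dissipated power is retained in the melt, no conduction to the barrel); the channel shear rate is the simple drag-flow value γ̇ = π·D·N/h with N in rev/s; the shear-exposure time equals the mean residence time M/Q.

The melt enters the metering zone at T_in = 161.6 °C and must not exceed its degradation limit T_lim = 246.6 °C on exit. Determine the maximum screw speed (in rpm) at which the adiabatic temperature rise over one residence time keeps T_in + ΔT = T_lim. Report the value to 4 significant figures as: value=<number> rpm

Throughput in SI: Q_s = 219.4 kg/h ÷ 3600 s/h = 0.0609444 kg/s
Mean residence time: t_res = M/Q_s = 5.56 kg / 0.0609444 kg/s = 91.2306 s
Convert to metres: D = 0.0321 m, h = 0.00349 m
ΔT_a = T_lim − T_in = 246.6 − 161.6 = 85 K
γ̇_max² = ΔT_a·ρ·cp/(η·t_res) = 85·1285·1582/(4922·91.2306) = 384.81 s⁻²
Take the square root: γ̇_max = √(384.81) = 19.6166 s⁻¹
Solve γ̇ = πDN/h for N: N_max = γ̇_max·h/(π·D) = 19.6166 × 0.00349 / (π × 0.0321) = 0.678881 rev/s = 40.7329 rpm

value=40.73 rpm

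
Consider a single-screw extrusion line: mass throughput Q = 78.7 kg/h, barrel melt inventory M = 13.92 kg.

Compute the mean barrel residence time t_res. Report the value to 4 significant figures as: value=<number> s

Q_s = Q / 3600 = 78.7 / 3600 = 0.0218611 kg/s
t_res = M / Q_s = 13.92 / 0.0218611 = 636.747 s

value=636.7 s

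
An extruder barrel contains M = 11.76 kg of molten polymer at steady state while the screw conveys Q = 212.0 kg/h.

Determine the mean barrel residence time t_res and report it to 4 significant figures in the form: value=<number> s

Convert throughput: Q = 212.0 kg/h = 212.0/3600 = 0.0588889 kg/s
Mean residence time: t_res = M/Q_s = 11.76 kg / 0.0588889 kg/s = 199.698 s

value=199.7 s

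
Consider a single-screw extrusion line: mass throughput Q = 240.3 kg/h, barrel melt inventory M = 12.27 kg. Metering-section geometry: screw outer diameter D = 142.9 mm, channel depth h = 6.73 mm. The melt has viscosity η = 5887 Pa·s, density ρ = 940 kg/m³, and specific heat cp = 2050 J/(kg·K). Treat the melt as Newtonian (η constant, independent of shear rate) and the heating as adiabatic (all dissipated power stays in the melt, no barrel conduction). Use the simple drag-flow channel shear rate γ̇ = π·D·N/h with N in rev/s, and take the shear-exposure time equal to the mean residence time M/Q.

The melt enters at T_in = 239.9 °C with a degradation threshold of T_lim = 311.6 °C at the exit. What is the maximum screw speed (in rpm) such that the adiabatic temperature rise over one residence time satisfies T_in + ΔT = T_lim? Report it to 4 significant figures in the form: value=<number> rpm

value=10.16 rpm

Throughput in SI: Q_s = 240.3 kg/h ÷ 3600 s/h = 0.06675 kg/s
Mean residence time: t_res = M/Q_s = 12.27 kg / 0.06675 kg/s = 183.82 s
Convert to metres: D = 0.1429 m, h = 0.00673 m
Allowable rise: ΔT_a = T_lim − T_in = 311.6 − 239.9 = 71.7 K
γ̇_max² = ΔT_a·ρ·cp / (η·t_res) = [71.7 × 940 × 2050] / [5887 × 183.82] = 127.677 s⁻²
γ̇_max = √127.677 = 11.2994 s⁻¹
N_max = γ̇_max h / (πD) = 11.2994·0.00673/(π·0.1429) = 0.169391 rev/s → ×60 = 10.1634 rpm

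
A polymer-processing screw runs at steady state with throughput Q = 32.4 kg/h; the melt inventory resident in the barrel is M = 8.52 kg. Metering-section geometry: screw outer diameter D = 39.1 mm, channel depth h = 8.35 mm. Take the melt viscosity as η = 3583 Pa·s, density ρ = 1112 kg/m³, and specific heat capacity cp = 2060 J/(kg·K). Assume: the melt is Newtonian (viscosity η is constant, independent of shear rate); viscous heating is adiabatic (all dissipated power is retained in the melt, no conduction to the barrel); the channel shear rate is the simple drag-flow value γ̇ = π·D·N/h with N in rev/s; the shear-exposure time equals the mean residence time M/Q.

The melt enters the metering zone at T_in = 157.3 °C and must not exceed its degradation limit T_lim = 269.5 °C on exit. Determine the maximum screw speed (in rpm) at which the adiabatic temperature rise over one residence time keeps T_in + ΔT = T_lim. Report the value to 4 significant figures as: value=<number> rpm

Throughput in SI: Q_s = 32.4 kg/h ÷ 3600 s/h = 0.009 kg/s
Mean residence time: t_res = M/Q_s = 8.52 kg / 0.009 kg/s = 946.667 s
Geometry in SI: D = 39.1 mm → 0.0391 m, h = 8.35 mm → 0.00835 m
ΔT_a = T_lim − T_in = 269.5 °C − 157.3 °C = 112.2 K
γ̇_max² = ΔT_a·ρ·cp / (η·t_res) = [112.2 × 1112 × 2060] / [3583 × 946.667] = 75.7741 s⁻²
γ̇_max = √75.7741 = 8.70483 s⁻¹
Solve γ̇ = πDN/h for N: N_max = γ̇_max·h/(π·D) = 8.70483 × 0.00835 / (π × 0.0391) = 0.591726 rev/s = 35.5035 rpm

value=35.50 rpm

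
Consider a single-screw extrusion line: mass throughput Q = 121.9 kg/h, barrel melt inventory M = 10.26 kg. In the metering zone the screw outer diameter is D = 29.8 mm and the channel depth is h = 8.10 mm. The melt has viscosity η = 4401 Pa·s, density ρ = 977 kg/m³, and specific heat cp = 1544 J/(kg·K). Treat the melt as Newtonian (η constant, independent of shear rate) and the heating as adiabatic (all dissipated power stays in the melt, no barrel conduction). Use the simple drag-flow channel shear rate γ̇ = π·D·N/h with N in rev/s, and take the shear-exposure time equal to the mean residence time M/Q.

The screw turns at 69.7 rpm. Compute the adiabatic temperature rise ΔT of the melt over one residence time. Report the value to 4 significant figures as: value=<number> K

value=159.4 K

Q_s = Q / 3600 = 121.9 / 3600 = 0.0338611 kg/s
Mean residence time: t_res = M/Q_s = 10.26 kg / 0.0338611 kg/s = 303.002 s
Geometry in metres: D = 29.8 mm → 0.0298 m, h = 8.10 mm → 0.0081 m; screw speed N = 69.7 rpm = 1.16167 rev/s
Shear rate: γ̇ = πDN/h = π·0.0298·1.16167/0.0081 = 13.4265 s⁻¹
ΔT = η·γ̇²·t_res/(ρ·cp) = [4401 × 13.4265² × 303.002] / [977 × 1544] = 159.361 K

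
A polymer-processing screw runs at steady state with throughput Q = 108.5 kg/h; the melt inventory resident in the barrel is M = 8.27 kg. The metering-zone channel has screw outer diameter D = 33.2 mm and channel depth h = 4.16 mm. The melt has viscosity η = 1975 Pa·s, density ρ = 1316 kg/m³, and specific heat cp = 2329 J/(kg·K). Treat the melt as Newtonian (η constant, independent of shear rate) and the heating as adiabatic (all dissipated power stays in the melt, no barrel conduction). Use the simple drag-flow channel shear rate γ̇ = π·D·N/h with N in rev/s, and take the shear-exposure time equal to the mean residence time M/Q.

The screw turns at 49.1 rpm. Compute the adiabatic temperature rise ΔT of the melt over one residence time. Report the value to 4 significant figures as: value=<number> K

value=74.43 K

Q_s = Q / 3600 = 108.5 / 3600 = 0.0301389 kg/s
t_res = M / Q_s = 8.27 ÷ 0.0301389 = 274.396 s
D = 33.2 mm = 0.0332 m;  h = 4.16 mm = 0.00416 m;  N = 49.1 rpm / 60 = 0.818333 rev/s
Shear rate: γ̇ = πDN/h = π·0.0332·0.818333/0.00416 = 20.5175 s⁻¹
ΔT = η·γ̇²·t_res/(ρ·cp) = [1975 × 20.5175² × 274.396] / [1316 × 2329] = 74.4337 K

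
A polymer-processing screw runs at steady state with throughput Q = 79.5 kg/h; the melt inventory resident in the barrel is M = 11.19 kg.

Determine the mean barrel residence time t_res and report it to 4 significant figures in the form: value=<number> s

value=506.7 s

Throughput in SI: Q_s = 79.5 kg/h ÷ 3600 s/h = 0.0220833 kg/s
t_res = M / Q_s = 11.19 / 0.0220833 = 506.717 s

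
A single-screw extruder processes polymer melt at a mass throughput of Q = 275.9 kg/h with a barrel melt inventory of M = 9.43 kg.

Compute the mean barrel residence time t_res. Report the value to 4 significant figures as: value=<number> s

Convert throughput: Q = 275.9 kg/h = 275.9/3600 = 0.0766389 kg/s
Mean residence time: t_res = M/Q_s = 9.43 kg / 0.0766389 kg/s = 123.045 s

value=123.0 s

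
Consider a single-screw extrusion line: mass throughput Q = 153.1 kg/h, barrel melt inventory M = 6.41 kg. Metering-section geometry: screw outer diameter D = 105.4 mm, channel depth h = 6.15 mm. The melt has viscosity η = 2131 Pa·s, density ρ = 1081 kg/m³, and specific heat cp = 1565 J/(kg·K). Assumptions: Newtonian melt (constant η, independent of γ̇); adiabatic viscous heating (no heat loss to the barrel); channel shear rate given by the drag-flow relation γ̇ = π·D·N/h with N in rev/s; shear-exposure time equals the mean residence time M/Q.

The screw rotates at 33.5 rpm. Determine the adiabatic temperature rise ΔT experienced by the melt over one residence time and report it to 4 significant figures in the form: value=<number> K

Throughput in SI: Q_s = 153.1 kg/h ÷ 3600 s/h = 0.0425278 kg/s
t_res = M / Q_s = 6.41 / 0.0425278 = 150.725 s
D = 105.4 mm = 0.1054 m;  h = 6.15 mm = 0.00615 m;  N = 33.5 rpm / 60 = 0.558333 rev/s
γ̇ = π·D·N / h = π · 0.1054 · 0.558333 / 0.00615 = 30.0614 s⁻¹
ΔT = η·γ̇²·t_res / (ρ·cp) = 2131 · (30.0614)² · 150.725 / (1081 · 1565) = 171.572 K

value=171.6 K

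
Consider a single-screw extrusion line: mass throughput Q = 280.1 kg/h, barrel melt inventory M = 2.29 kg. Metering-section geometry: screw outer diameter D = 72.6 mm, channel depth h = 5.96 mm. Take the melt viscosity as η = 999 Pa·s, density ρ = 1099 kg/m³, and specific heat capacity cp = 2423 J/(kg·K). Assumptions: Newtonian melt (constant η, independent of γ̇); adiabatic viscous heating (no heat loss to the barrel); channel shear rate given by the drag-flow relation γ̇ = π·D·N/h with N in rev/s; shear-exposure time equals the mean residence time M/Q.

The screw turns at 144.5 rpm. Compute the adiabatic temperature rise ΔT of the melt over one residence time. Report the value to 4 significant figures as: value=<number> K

Convert throughput: Q = 280.1 kg/h = 280.1/3600 = 0.0778056 kg/s
t_res = M / Q_s = 2.29 ÷ 0.0778056 = 29.4323 s
Geometry in metres: D = 72.6 mm → 0.0726 m, h = 5.96 mm → 0.00596 m; screw speed N = 144.5 rpm = 2.40833 rev/s
γ̇ = π·D·N / h = π · 0.0726 · 2.40833 / 0.00596 = 92.163 s⁻¹
Adiabatic rise: ΔT = η γ̇² t_res / (ρ cp) = 999·(92.163)²·29.4323 / (1099·2423) = 93.7892 K

value=93.79 K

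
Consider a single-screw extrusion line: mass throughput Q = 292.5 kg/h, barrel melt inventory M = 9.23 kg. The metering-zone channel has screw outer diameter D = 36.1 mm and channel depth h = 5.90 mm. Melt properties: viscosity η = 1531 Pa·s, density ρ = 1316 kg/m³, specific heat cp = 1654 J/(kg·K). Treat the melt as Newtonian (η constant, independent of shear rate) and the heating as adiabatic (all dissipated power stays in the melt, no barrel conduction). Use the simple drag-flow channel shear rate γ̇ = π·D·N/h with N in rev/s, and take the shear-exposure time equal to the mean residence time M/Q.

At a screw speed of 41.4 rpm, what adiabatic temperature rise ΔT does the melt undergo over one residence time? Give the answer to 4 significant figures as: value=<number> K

value=14.06 K

Q_s = Q / 3600 = 292.5 / 3600 = 0.08125 kg/s
t_res = M / Q_s = 9.23 / 0.08125 = 113.6 s
Geometry in metres: D = 36.1 mm → 0.0361 m, h = 5.90 mm → 0.0059 m; screw speed N = 41.4 rpm = 0.69 rev/s
γ̇ = π D N / h = (π)(0.0361)(0.69) / 0.0059 = 13.2634 s⁻¹
ΔT = η·γ̇²·t_res/(ρ·cp) = [1531 × 13.2634² × 113.6] / [1316 × 1654] = 14.0563 K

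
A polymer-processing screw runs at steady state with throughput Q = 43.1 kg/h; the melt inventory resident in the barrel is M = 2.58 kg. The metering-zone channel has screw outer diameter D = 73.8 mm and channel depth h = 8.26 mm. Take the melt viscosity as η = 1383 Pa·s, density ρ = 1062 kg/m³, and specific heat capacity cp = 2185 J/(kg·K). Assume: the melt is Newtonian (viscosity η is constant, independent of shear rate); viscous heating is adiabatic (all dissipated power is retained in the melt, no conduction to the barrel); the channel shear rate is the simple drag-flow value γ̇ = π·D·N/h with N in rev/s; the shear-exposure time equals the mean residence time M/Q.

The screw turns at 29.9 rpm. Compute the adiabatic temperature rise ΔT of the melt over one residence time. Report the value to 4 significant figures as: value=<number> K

Convert throughput: Q = 43.1 kg/h = 43.1/3600 = 0.0119722 kg/s
Mean residence time: t_res = M/Q_s = 2.58 kg / 0.0119722 kg/s = 215.499 s
D = 73.8 mm = 0.0738 m;  h = 8.26 mm = 0.00826 m;  N = 29.9 rpm / 60 = 0.498333 rev/s
γ̇ = π·D·N / h = π · 0.0738 · 0.498333 / 0.00826 = 13.9877 s⁻¹
ΔT = η·γ̇²·t_res/(ρ·cp) = [1383 × 13.9877² × 215.499] / [1062 × 2185] = 25.1295 K

value=25.13 K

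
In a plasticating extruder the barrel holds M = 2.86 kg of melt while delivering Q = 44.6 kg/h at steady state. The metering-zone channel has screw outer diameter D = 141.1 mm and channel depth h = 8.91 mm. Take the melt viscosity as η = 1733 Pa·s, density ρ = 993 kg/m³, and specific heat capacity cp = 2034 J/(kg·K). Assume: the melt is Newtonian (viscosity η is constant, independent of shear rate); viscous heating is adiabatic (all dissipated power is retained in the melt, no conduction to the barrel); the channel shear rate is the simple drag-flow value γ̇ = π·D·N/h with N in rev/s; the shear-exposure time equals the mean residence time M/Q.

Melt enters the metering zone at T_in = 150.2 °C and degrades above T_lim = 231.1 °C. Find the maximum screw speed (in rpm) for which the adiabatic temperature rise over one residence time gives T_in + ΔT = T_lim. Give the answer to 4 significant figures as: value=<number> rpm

value=24.37 rpm

Q_s = Q / 3600 = 44.6 / 3600 = 0.0123889 kg/s
t_res = M / Q_s = 2.86 / 0.0123889 = 230.852 s
Convert to metres: D = 0.1411 m, h = 0.00891 m
ΔT_a = T_lim − T_in = 231.1 − 150.2 = 80.9 K
γ̇_max² = ΔT_a·ρ·cp / (η·t_res) = [80.9 × 993 × 2034] / [1733 × 230.852] = 408.429 s⁻²
Take the square root: γ̇_max = √(408.429) = 20.2096 s⁻¹
Solve γ̇ = πDN/h for N: N_max = γ̇_max·h/(π·D) = 20.2096 × 0.00891 / (π × 0.1411) = 0.406218 rev/s = 24.3731 rpm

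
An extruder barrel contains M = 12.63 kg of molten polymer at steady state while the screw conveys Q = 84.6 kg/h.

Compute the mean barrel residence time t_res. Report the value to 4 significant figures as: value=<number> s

Throughput in SI: Q_s = 84.6 kg/h ÷ 3600 s/h = 0.0235 kg/s
Mean residence time: t_res = M/Q_s = 12.63 kg / 0.0235 kg/s = 537.447 s

value=537.4 s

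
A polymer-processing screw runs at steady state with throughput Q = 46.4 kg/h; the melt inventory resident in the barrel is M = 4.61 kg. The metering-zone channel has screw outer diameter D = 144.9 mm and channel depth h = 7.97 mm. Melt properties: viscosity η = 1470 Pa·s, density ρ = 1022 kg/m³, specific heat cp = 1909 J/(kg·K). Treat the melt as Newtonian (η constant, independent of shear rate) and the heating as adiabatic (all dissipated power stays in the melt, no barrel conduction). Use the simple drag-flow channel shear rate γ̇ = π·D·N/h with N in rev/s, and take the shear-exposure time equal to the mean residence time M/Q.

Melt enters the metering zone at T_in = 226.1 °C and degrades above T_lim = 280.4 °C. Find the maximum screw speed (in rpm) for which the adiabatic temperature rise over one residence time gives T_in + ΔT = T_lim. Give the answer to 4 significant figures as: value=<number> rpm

Throughput in SI: Q_s = 46.4 kg/h ÷ 3600 s/h = 0.0128889 kg/s
t_res = M / Q_s = 4.61 / 0.0128889 = 357.672 s
Geometry in SI: D = 144.9 mm → 0.1449 m, h = 7.97 mm → 0.00797 m
ΔT_a = T_lim − T_in = 280.4 − 226.1 = 54.3 K
γ̇_max² = ΔT_a·ρ·cp/(η·t_res) = 54.3·1022·1909/(1470·357.672) = 201.49 s⁻²
γ̇_max = sqrt(201.49) = 14.1947 s⁻¹
Solve γ̇ = πDN/h for N: N_max = γ̇_max·h/(π·D) = 14.1947 × 0.00797 / (π × 0.1449) = 0.248523 rev/s = 14.9114 rpm

value=14.91 rpm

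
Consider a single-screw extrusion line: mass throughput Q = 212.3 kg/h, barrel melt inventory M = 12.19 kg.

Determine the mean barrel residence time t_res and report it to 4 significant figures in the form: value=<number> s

value=206.7 s

Q_s = Q / 3600 = 212.3 / 3600 = 0.0589722 kg/s
t_res = M / Q_s = 12.19 / 0.0589722 = 206.707 s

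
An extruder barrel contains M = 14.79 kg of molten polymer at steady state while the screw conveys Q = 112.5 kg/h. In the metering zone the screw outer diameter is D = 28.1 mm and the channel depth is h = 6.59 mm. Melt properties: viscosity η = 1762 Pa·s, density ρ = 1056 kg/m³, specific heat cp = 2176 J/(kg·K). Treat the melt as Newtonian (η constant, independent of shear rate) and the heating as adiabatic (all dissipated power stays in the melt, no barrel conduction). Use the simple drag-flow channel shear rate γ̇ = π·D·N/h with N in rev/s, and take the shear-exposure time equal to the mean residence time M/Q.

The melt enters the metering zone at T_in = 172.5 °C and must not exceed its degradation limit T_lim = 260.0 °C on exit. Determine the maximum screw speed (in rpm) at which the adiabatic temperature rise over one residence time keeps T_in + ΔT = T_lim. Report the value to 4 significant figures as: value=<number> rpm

value=69.55 rpm

Throughput in SI: Q_s = 112.5 kg/h ÷ 3600 s/h = 0.03125 kg/s
t_res = M / Q_s = 14.79 ÷ 0.03125 = 473.28 s
Geometry in SI: D = 28.1 mm → 0.0281 m, h = 6.59 mm → 0.00659 m
ΔT_a = T_lim − T_in = 260.0 − 172.5 = 87.5 K
Invert ΔT = ηγ̇²t_res/(ρcp) for γ̇: γ̇_max² = ΔT_a ρ cp / (η t_res) = 87.5·1056·2176 / (1762·473.28) = 241.105 s⁻²
γ̇_max = √241.105 = 15.5276 s⁻¹
Solve γ̇ = πDN/h for N: N_max = γ̇_max·h/(π·D) = 15.5276 × 0.00659 / (π × 0.0281) = 1.15913 rev/s = 69.5479 rpm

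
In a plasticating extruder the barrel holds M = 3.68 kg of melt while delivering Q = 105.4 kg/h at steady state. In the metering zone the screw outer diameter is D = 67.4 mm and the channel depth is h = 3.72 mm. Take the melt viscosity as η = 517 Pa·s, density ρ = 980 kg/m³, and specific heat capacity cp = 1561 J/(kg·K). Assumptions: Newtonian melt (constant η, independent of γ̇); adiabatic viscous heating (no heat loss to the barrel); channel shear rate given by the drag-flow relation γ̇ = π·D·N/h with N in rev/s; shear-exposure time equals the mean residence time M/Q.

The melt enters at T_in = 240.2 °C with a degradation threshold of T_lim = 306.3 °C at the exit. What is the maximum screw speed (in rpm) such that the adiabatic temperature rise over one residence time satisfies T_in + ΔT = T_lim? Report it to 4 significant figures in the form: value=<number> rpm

value=41.58 rpm

Throughput in SI: Q_s = 105.4 kg/h ÷ 3600 s/h = 0.0292778 kg/s
Mean residence time: t_res = M/Q_s = 3.68 kg / 0.0292778 kg/s = 125.693 s
Geometry in SI: D = 67.4 mm → 0.0674 m, h = 3.72 mm → 0.00372 m
Allowable rise: ΔT_a = T_lim − T_in = 306.3 − 240.2 = 66.1 K
γ̇_max² = ΔT_a·ρ·cp/(η·t_res) = 66.1·980·1561/(517·125.693) = 1556.07 s⁻²
γ̇_max = sqrt(1556.07) = 39.4471 s⁻¹
N_max = γ̇_max·h / (π·D) = 39.4471 · 0.00372 / (π · 0.0674) = 0.693024 rev/s = 41.5814 rpm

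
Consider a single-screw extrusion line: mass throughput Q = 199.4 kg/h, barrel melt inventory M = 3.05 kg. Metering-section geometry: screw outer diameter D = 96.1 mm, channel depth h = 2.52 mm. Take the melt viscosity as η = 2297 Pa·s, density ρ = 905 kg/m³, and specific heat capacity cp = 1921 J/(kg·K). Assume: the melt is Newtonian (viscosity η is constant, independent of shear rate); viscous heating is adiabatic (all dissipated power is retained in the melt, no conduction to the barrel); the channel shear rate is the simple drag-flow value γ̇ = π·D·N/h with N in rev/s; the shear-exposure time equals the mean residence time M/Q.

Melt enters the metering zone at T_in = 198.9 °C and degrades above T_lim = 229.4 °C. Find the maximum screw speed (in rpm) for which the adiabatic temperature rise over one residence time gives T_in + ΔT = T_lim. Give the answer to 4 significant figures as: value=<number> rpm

Convert throughput: Q = 199.4 kg/h = 199.4/3600 = 0.0553889 kg/s
Mean residence time: t_res = M/Q_s = 3.05 kg / 0.0553889 kg/s = 55.0652 s
Geometry in SI: D = 96.1 mm → 0.0961 m, h = 2.52 mm → 0.00252 m
ΔT_a = T_lim − T_in = 229.4 °C − 198.9 °C = 30.5 K
Invert ΔT = ηγ̇²t_res/(ρcp) for γ̇: γ̇_max² = ΔT_a ρ cp / (η t_res) = 30.5·905·1921 / (2297·55.0652) = 419.216 s⁻²
Take the square root: γ̇_max = √(419.216) = 20.4748 s⁻¹
N_max = γ̇_max·h / (π·D) = 20.4748 · 0.00252 / (π · 0.0961) = 0.170902 rev/s = 10.2541 rpm

value=10.25 rpm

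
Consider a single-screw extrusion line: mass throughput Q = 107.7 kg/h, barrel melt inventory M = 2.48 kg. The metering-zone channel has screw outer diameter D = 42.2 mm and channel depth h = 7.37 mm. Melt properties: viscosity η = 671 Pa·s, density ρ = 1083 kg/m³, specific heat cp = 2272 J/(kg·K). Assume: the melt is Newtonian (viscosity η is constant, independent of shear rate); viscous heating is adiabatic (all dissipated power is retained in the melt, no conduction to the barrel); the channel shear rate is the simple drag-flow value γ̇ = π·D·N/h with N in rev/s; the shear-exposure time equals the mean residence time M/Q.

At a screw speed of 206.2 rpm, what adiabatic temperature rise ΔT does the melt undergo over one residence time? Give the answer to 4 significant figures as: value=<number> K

value=86.40 K

Throughput in SI: Q_s = 107.7 kg/h ÷ 3600 s/h = 0.0299167 kg/s
t_res = M / Q_s = 2.48 / 0.0299167 = 82.8969 s
Convert to SI: D = 0.0422 m, h = 0.00737 m, N = 206.2/60 = 3.43667 rev/s
Shear rate: γ̇ = πDN/h = π·0.0422·3.43667/0.00737 = 61.8205 s⁻¹
ΔT = η·γ̇²·t_res / (ρ·cp) = 671 · (61.8205)² · 82.8969 / (1083 · 2272) = 86.395 K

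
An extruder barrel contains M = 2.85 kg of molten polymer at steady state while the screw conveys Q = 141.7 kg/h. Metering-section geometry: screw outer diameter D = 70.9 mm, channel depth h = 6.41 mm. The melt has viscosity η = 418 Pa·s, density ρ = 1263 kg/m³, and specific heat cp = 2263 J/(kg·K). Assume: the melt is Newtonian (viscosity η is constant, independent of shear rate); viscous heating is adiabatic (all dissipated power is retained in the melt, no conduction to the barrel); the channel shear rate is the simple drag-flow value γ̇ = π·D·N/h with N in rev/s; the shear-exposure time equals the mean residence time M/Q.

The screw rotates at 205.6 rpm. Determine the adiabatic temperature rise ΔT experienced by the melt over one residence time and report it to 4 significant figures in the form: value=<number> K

Q_s = Q / 3600 = 141.7 / 3600 = 0.0393611 kg/s
t_res = M / Q_s = 2.85 ÷ 0.0393611 = 72.4065 s
D = 70.9 mm = 0.0709 m;  h = 6.41 mm = 0.00641 m;  N = 205.6 rpm / 60 = 3.42667 rev/s
γ̇ = π D N / h = (π)(0.0709)(3.42667) / 0.00641 = 119.072 s⁻¹
ΔT = η·γ̇²·t_res/(ρ·cp) = [418 × 119.072² × 72.4065] / [1263 × 2263] = 150.136 K

value=150.1 K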